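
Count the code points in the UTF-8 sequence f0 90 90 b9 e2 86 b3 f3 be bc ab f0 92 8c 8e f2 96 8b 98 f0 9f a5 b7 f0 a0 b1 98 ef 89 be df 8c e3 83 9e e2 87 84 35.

Byte at offset 0: 0xF0 = 11110000 → 4-byte char (#1). Advance 4.
Byte at offset 4: 0xE2 = 11100010 → 3-byte char (#2). Advance 3.
Byte at offset 7: 0xF3 = 11110011 → 4-byte char (#3). Advance 4.
Byte at offset 11: 0xF0 = 11110000 → 4-byte char (#4). Advance 4.
Byte at offset 15: 0xF2 = 11110010 → 4-byte char (#5). Advance 4.
Byte at offset 19: 0xF0 = 11110000 → 4-byte char (#6). Advance 4.
Byte at offset 23: 0xF0 = 11110000 → 4-byte char (#7). Advance 4.
Byte at offset 27: 0xEF = 11101111 → 3-byte char (#8). Advance 3.
Byte at offset 30: 0xDF = 11011111 → 2-byte char (#9). Advance 2.
Byte at offset 32: 0xE3 = 11100011 → 3-byte char (#10). Advance 3.
Byte at offset 35: 0xE2 = 11100010 → 3-byte char (#11). Advance 3.
Byte at offset 38: 0x35 = 00110101 → 1-byte char (#12). Advance 1.
Reached end at offset 39 after 12 code points.

12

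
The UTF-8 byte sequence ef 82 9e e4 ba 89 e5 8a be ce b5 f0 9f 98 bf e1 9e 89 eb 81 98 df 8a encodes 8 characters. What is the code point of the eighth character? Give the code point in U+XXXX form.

U+07CA

Offset 0: leading byte 0xEF = 11101111 → 3-byte char #1 = EF 82 9E.
Offset 3: leading byte 0xE4 = 11100100 → 3-byte char #2 = E4 BA 89.
Offset 6: leading byte 0xE5 = 11100101 → 3-byte char #3 = E5 8A BE.
Offset 9: leading byte 0xCE = 11001110 → 2-byte char #4 = CE B5.
Offset 11: leading byte 0xF0 = 11110000 → 4-byte char #5 = F0 9F 98 BF.
Offset 15: leading byte 0xE1 = 11100001 → 3-byte char #6 = E1 9E 89.
Offset 18: leading byte 0xEB = 11101011 → 3-byte char #7 = EB 81 98.
Offset 21: leading byte 0xDF = 11011111 → 2-byte char #8 = DF 8A.
Leading byte 0xDF = 11011111 matches 110xxxxx → 2-byte sequence.
Byte 1: 0xDF = 11011111, payload 11111 (5 bits).
Byte 2: 0x8A = 10001010 (10xxxxxx ✓), payload 001010.
Concatenate: 11111001010 = 0x7CA (11 bits → U+07CA).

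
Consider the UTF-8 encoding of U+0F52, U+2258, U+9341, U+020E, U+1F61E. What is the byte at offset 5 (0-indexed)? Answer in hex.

U+0F52 → 3-byte form E0 BD 92 at offsets 0–2.
U+2258 → 3-byte form E2 89 98 at offsets 3–5.
Offset 5 falls in char 2's range; it's byte 3 of E2 89 98 = 0x98.

0x98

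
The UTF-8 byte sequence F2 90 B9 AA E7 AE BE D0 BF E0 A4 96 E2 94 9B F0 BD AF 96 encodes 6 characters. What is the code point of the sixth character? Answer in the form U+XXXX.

U+3DBD6

Offset 0: leading byte 0xF2 = 11110010 → 4-byte char #1 = F2 90 B9 AA.
Offset 4: leading byte 0xE7 = 11100111 → 3-byte char #2 = E7 AE BE.
Offset 7: leading byte 0xD0 = 11010000 → 2-byte char #3 = D0 BF.
Offset 9: leading byte 0xE0 = 11100000 → 3-byte char #4 = E0 A4 96.
Offset 12: leading byte 0xE2 = 11100010 → 3-byte char #5 = E2 94 9B.
Offset 15: leading byte 0xF0 = 11110000 → 4-byte char #6 = F0 BD AF 96.
Leading byte 0xF0 = 11110000 matches 11110xxx → 4-byte sequence.
Byte 1: 0xF0 = 11110000, payload 000 (3 bits).
Byte 2: 0xBD = 10111101 (10xxxxxx ✓), payload 111101.
Byte 3: 0xAF = 10101111 (10xxxxxx ✓), payload 101111.
Byte 4: 0x96 = 10010110 (10xxxxxx ✓), payload 010110.
Concatenate: 000111101101111010110 = 0x3DBD6 (21 bits → U+3DBD6).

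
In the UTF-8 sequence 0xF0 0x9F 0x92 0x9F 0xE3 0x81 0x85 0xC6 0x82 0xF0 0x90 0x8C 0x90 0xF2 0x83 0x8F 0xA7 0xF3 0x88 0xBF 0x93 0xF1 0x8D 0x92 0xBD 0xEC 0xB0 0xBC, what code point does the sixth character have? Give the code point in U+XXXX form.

Offset 0: leading byte 0xF0 = 11110000 → 4-byte char #1 = F0 9F 92 9F.
Offset 4: leading byte 0xE3 = 11100011 → 3-byte char #2 = E3 81 85.
Offset 7: leading byte 0xC6 = 11000110 → 2-byte char #3 = C6 82.
Offset 9: leading byte 0xF0 = 11110000 → 4-byte char #4 = F0 90 8C 90.
Offset 13: leading byte 0xF2 = 11110010 → 4-byte char #5 = F2 83 8F A7.
Offset 17: leading byte 0xF3 = 11110011 → 4-byte char #6 = F3 88 BF 93.
Leading byte 0xF3 = 11110011 matches 11110xxx → 4-byte sequence.
Byte 1: 0xF3 = 11110011, payload 011 (3 bits).
Byte 2: 0x88 = 10001000 (10xxxxxx ✓), payload 001000.
Byte 3: 0xBF = 10111111 (10xxxxxx ✓), payload 111111.
Byte 4: 0x93 = 10010011 (10xxxxxx ✓), payload 010011.
Concatenate: 011001000111111010011 = 0xC8FD3 (21 bits → U+C8FD3).

U+C8FD3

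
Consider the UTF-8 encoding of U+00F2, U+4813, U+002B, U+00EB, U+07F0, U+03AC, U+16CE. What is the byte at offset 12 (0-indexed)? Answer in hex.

0xE1

U+00F2 → 2-byte form C3 B2 at offsets 0–1.
U+4813 → 3-byte form E4 A0 93 at offsets 2–4.
U+002B → 1-byte form 2B at offsets 5–5.
U+00EB → 2-byte form C3 AB at offsets 6–7.
U+07F0 → 2-byte form DF B0 at offsets 8–9.
U+03AC → 2-byte form CE AC at offsets 10–11.
U+16CE → 3-byte form E1 9B 8E at offsets 12–14.
Offset 12 falls in char 7's range; it's byte 1 of E1 9B 8E = 0xE1.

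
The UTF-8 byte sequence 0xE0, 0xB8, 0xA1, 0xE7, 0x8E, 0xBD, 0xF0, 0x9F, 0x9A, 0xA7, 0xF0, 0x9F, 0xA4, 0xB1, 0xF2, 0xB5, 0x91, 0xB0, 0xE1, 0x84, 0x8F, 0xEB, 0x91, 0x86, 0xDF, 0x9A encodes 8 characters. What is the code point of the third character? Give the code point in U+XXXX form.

U+1F6A7

Offset 0: leading byte 0xE0 = 11100000 → 3-byte char #1 = E0 B8 A1.
Offset 3: leading byte 0xE7 = 11100111 → 3-byte char #2 = E7 8E BD.
Offset 6: leading byte 0xF0 = 11110000 → 4-byte char #3 = F0 9F 9A A7.
Leading byte 0xF0 = 11110000 matches 11110xxx → 4-byte sequence.
Byte 1: 0xF0 = 11110000, payload 000 (3 bits).
Byte 2: 0x9F = 10011111 (10xxxxxx ✓), payload 011111.
Byte 3: 0x9A = 10011010 (10xxxxxx ✓), payload 011010.
Byte 4: 0xA7 = 10100111 (10xxxxxx ✓), payload 100111.
Concatenate: 000011111011010100111 = 0x1F6A7 (21 bits → U+1F6A7).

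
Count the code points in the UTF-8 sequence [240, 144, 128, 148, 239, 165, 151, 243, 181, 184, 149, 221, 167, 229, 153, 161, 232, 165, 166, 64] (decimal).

Byte at offset 0: 0xF0 = 11110000 → 4-byte char (#1). Advance 4.
Byte at offset 4: 0xEF = 11101111 → 3-byte char (#2). Advance 3.
Byte at offset 7: 0xF3 = 11110011 → 4-byte char (#3). Advance 4.
Byte at offset 11: 0xDD = 11011101 → 2-byte char (#4). Advance 2.
Byte at offset 13: 0xE5 = 11100101 → 3-byte char (#5). Advance 3.
Byte at offset 16: 0xE8 = 11101000 → 3-byte char (#6). Advance 3.
Byte at offset 19: 0x40 = 01000000 → 1-byte char (#7). Advance 1.
Reached end at offset 20 after 7 code points.

7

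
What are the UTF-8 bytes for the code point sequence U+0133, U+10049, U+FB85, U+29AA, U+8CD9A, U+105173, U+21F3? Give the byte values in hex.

C4 B3 F0 90 81 89 EF AE 85 E2 A6 AA F2 8C B6 9A F4 85 85 B3 E2 87 B3

U+0133: 2-byte form → C4 B3.
U+10049: 4-byte form → F0 90 81 89.
U+FB85: 3-byte form → EF AE 85.
U+29AA: 3-byte form → E2 A6 AA.
U+8CD9A: 4-byte form → F2 8C B6 9A.
U+105173: 4-byte form → F4 85 85 B3.
U+21F3: 3-byte form → E2 87 B3.
Concatenated (23 bytes): C4 B3 F0 90 81 89 EF AE 85 E2 A6 AA F2 8C B6 9A F4 85 85 B3 E2 87 B3.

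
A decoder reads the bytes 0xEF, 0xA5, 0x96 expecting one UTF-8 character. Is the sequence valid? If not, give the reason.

valid

Leading byte 0xEF = 11101111 → 3-byte form.
Continuation bytes 0xA5=10100101, 0x96=10010110 all match 10xxxxxx.
Decoded value 0xF956 is ≥ 0x800 (shortest form) and not a surrogate.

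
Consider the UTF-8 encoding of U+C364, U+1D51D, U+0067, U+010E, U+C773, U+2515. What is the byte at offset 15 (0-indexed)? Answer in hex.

U+C364 → 3-byte form EC 8D A4 at offsets 0–2.
U+1D51D → 4-byte form F0 9D 94 9D at offsets 3–6.
U+0067 → 1-byte form 67 at offsets 7–7.
U+010E → 2-byte form C4 8E at offsets 8–9.
U+C773 → 3-byte form EC 9D B3 at offsets 10–12.
U+2515 → 3-byte form E2 94 95 at offsets 13–15.
Offset 15 falls in char 6's range; it's byte 3 of E2 94 95 = 0x95.

0x95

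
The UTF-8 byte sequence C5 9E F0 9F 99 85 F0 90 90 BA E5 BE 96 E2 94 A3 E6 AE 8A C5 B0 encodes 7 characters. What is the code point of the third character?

U+1043A

Offset 0: leading byte 0xC5 = 11000101 → 2-byte char #1 = C5 9E.
Offset 2: leading byte 0xF0 = 11110000 → 4-byte char #2 = F0 9F 99 85.
Offset 6: leading byte 0xF0 = 11110000 → 4-byte char #3 = F0 90 90 BA.
Leading byte 0xF0 = 11110000 matches 11110xxx → 4-byte sequence.
Byte 1: 0xF0 = 11110000, payload 000 (3 bits).
Byte 2: 0x90 = 10010000 (10xxxxxx ✓), payload 010000.
Byte 3: 0x90 = 10010000 (10xxxxxx ✓), payload 010000.
Byte 4: 0xBA = 10111010 (10xxxxxx ✓), payload 111010.
Concatenate: 000010000010000111010 = 0x1043A (21 bits → U+1043A).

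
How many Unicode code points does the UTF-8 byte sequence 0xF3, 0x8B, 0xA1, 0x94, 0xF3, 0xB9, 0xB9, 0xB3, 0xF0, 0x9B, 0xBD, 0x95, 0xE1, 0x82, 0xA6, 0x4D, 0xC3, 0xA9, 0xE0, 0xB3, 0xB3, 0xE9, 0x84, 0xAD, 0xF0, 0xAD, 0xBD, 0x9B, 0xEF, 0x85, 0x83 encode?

10

Byte at offset 0: 0xF3 = 11110011 → 4-byte char (#1). Advance 4.
Byte at offset 4: 0xF3 = 11110011 → 4-byte char (#2). Advance 4.
Byte at offset 8: 0xF0 = 11110000 → 4-byte char (#3). Advance 4.
Byte at offset 12: 0xE1 = 11100001 → 3-byte char (#4). Advance 3.
Byte at offset 15: 0x4D = 01001101 → 1-byte char (#5). Advance 1.
Byte at offset 16: 0xC3 = 11000011 → 2-byte char (#6). Advance 2.
Byte at offset 18: 0xE0 = 11100000 → 3-byte char (#7). Advance 3.
Byte at offset 21: 0xE9 = 11101001 → 3-byte char (#8). Advance 3.
Byte at offset 24: 0xF0 = 11110000 → 4-byte char (#9). Advance 4.
Byte at offset 28: 0xEF = 11101111 → 3-byte char (#10). Advance 3.
Reached end at offset 31 after 10 code points.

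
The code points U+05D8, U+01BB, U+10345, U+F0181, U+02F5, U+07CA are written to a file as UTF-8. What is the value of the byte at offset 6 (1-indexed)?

0x90

1-indexed offset 6 is 0-indexed offset 5.
U+05D8 → 2-byte form D7 98 at offsets 0–1.
U+01BB → 2-byte form C6 BB at offsets 2–3.
U+10345 → 4-byte form F0 90 8D 85 at offsets 4–7.
Offset 5 falls in char 3's range; it's byte 2 of F0 90 8D 85 = 0x90.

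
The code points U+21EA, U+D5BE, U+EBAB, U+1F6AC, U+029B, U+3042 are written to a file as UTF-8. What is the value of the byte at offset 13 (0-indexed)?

0xCA

U+21EA → 3-byte form E2 87 AA at offsets 0–2.
U+D5BE → 3-byte form ED 96 BE at offsets 3–5.
U+EBAB → 3-byte form EE AE AB at offsets 6–8.
U+1F6AC → 4-byte form F0 9F 9A AC at offsets 9–12.
U+029B → 2-byte form CA 9B at offsets 13–14.
Offset 13 falls in char 5's range; it's byte 1 of CA 9B = 0xCA.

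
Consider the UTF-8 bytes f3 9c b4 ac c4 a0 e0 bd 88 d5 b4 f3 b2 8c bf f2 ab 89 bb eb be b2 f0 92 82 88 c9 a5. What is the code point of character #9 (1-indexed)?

Offset 0: leading byte 0xF3 = 11110011 → 4-byte char #1 = F3 9C B4 AC.
Offset 4: leading byte 0xC4 = 11000100 → 2-byte char #2 = C4 A0.
Offset 6: leading byte 0xE0 = 11100000 → 3-byte char #3 = E0 BD 88.
Offset 9: leading byte 0xD5 = 11010101 → 2-byte char #4 = D5 B4.
Offset 11: leading byte 0xF3 = 11110011 → 4-byte char #5 = F3 B2 8C BF.
Offset 15: leading byte 0xF2 = 11110010 → 4-byte char #6 = F2 AB 89 BB.
Offset 19: leading byte 0xEB = 11101011 → 3-byte char #7 = EB BE B2.
Offset 22: leading byte 0xF0 = 11110000 → 4-byte char #8 = F0 92 82 88.
Offset 26: leading byte 0xC9 = 11001001 → 2-byte char #9 = C9 A5.
Leading byte 0xC9 = 11001001 matches 110xxxxx → 2-byte sequence.
Byte 1: 0xC9 = 11001001, payload 01001 (5 bits).
Byte 2: 0xA5 = 10100101 (10xxxxxx ✓), payload 100101.
Concatenate: 01001100101 = 0x265 (11 bits → U+0265).

U+0265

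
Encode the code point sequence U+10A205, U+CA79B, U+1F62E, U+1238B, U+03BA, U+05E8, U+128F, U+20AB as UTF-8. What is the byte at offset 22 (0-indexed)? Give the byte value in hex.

0x8F

U+10A205 → 4-byte form F4 8A 88 85 at offsets 0–3.
U+CA79B → 4-byte form F3 8A 9E 9B at offsets 4–7.
U+1F62E → 4-byte form F0 9F 98 AE at offsets 8–11.
U+1238B → 4-byte form F0 92 8E 8B at offsets 12–15.
U+03BA → 2-byte form CE BA at offsets 16–17.
U+05E8 → 2-byte form D7 A8 at offsets 18–19.
U+128F → 3-byte form E1 8A 8F at offsets 20–22.
Offset 22 falls in char 7's range; it's byte 3 of E1 8A 8F = 0x8F.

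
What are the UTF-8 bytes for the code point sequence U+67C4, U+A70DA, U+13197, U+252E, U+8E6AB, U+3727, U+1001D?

E6 9F 84 F2 A7 83 9A F0 93 86 97 E2 94 AE F2 8E 9A AB E3 9C A7 F0 90 80 9D

U+67C4: 3-byte form → E6 9F 84.
U+A70DA: 4-byte form → F2 A7 83 9A.
U+13197: 4-byte form → F0 93 86 97.
U+252E: 3-byte form → E2 94 AE.
U+8E6AB: 4-byte form → F2 8E 9A AB.
U+3727: 3-byte form → E3 9C A7.
U+1001D: 4-byte form → F0 90 80 9D.
Concatenated (25 bytes): E6 9F 84 F2 A7 83 9A F0 93 86 97 E2 94 AE F2 8E 9A AB E3 9C A7 F0 90 80 9D.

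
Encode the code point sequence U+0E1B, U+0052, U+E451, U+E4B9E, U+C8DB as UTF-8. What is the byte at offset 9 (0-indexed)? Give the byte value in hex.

U+0E1B → 3-byte form E0 B8 9B at offsets 0–2.
U+0052 → 1-byte form 52 at offsets 3–3.
U+E451 → 3-byte form EE 91 91 at offsets 4–6.
U+E4B9E → 4-byte form F3 A4 AE 9E at offsets 7–10.
Offset 9 falls in char 4's range; it's byte 3 of F3 A4 AE 9E = 0xAE.

0xAE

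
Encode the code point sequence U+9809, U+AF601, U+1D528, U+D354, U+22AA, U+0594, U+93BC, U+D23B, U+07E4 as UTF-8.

E9 A0 89 F2 AF 98 81 F0 9D 94 A8 ED 8D 94 E2 8A AA D6 94 E9 8E BC ED 88 BB DF A4

U+9809: 3-byte form → E9 A0 89.
U+AF601: 4-byte form → F2 AF 98 81.
U+1D528: 4-byte form → F0 9D 94 A8.
U+D354: 3-byte form → ED 8D 94.
U+22AA: 3-byte form → E2 8A AA.
U+0594: 2-byte form → D6 94.
U+93BC: 3-byte form → E9 8E BC.
U+D23B: 3-byte form → ED 88 BB.
U+07E4: 2-byte form → DF A4.
Concatenated (27 bytes): E9 A0 89 F2 AF 98 81 F0 9D 94 A8 ED 8D 94 E2 8A AA D6 94 E9 8E BC ED 88 BB DF A4.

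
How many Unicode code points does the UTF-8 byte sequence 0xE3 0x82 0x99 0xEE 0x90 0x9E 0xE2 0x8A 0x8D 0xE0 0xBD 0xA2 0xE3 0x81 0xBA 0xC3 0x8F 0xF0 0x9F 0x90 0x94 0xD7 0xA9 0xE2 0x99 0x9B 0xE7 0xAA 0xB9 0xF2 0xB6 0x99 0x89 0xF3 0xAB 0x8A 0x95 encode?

12

Byte at offset 0: 0xE3 = 11100011 → 3-byte char (#1). Advance 3.
Byte at offset 3: 0xEE = 11101110 → 3-byte char (#2). Advance 3.
Byte at offset 6: 0xE2 = 11100010 → 3-byte char (#3). Advance 3.
Byte at offset 9: 0xE0 = 11100000 → 3-byte char (#4). Advance 3.
Byte at offset 12: 0xE3 = 11100011 → 3-byte char (#5). Advance 3.
Byte at offset 15: 0xC3 = 11000011 → 2-byte char (#6). Advance 2.
Byte at offset 17: 0xF0 = 11110000 → 4-byte char (#7). Advance 4.
Byte at offset 21: 0xD7 = 11010111 → 2-byte char (#8). Advance 2.
Byte at offset 23: 0xE2 = 11100010 → 3-byte char (#9). Advance 3.
Byte at offset 26: 0xE7 = 11100111 → 3-byte char (#10). Advance 3.
Byte at offset 29: 0xF2 = 11110010 → 4-byte char (#11). Advance 4.
Byte at offset 33: 0xF3 = 11110011 → 4-byte char (#12). Advance 4.
Reached end at offset 37 after 12 code points.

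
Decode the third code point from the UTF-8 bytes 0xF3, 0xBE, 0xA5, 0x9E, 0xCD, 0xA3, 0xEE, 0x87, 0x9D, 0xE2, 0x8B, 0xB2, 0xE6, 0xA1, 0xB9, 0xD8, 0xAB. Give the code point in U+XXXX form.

Offset 0: leading byte 0xF3 = 11110011 → 4-byte char #1 = F3 BE A5 9E.
Offset 4: leading byte 0xCD = 11001101 → 2-byte char #2 = CD A3.
Offset 6: leading byte 0xEE = 11101110 → 3-byte char #3 = EE 87 9D.
Leading byte 0xEE = 11101110 matches 1110xxxx → 3-byte sequence.
Byte 1: 0xEE = 11101110, payload 1110 (4 bits).
Byte 2: 0x87 = 10000111 (10xxxxxx ✓), payload 000111.
Byte 3: 0x9D = 10011101 (10xxxxxx ✓), payload 011101.
Concatenate: 1110000111011101 = 0xE1DD (16 bits → U+E1DD).

U+E1DD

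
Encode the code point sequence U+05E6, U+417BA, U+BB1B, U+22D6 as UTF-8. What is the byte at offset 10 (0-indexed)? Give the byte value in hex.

0x8B

U+05E6 → 2-byte form D7 A6 at offsets 0–1.
U+417BA → 4-byte form F1 81 9E BA at offsets 2–5.
U+BB1B → 3-byte form EB AC 9B at offsets 6–8.
U+22D6 → 3-byte form E2 8B 96 at offsets 9–11.
Offset 10 falls in char 4's range; it's byte 2 of E2 8B 96 = 0x8B.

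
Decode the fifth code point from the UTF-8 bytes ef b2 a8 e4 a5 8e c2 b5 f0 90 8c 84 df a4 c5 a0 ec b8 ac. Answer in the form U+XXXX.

Offset 0: leading byte 0xEF = 11101111 → 3-byte char #1 = EF B2 A8.
Offset 3: leading byte 0xE4 = 11100100 → 3-byte char #2 = E4 A5 8E.
Offset 6: leading byte 0xC2 = 11000010 → 2-byte char #3 = C2 B5.
Offset 8: leading byte 0xF0 = 11110000 → 4-byte char #4 = F0 90 8C 84.
Offset 12: leading byte 0xDF = 11011111 → 2-byte char #5 = DF A4.
Leading byte 0xDF = 11011111 matches 110xxxxx → 2-byte sequence.
Byte 1: 0xDF = 11011111, payload 11111 (5 bits).
Byte 2: 0xA4 = 10100100 (10xxxxxx ✓), payload 100100.
Concatenate: 11111100100 = 0x7E4 (11 bits → U+07E4).

U+07E4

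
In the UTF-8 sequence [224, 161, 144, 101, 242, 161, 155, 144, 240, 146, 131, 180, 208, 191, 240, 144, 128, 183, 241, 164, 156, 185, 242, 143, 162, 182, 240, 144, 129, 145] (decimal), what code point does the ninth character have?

Offset 0: leading byte 0xE0 = 11100000 → 3-byte char #1 = E0 A1 90.
Offset 3: leading byte 0x65 = 01100101 → 1-byte char #2 = 65.
Offset 4: leading byte 0xF2 = 11110010 → 4-byte char #3 = F2 A1 9B 90.
Offset 8: leading byte 0xF0 = 11110000 → 4-byte char #4 = F0 92 83 B4.
Offset 12: leading byte 0xD0 = 11010000 → 2-byte char #5 = D0 BF.
Offset 14: leading byte 0xF0 = 11110000 → 4-byte char #6 = F0 90 80 B7.
Offset 18: leading byte 0xF1 = 11110001 → 4-byte char #7 = F1 A4 9C B9.
Offset 22: leading byte 0xF2 = 11110010 → 4-byte char #8 = F2 8F A2 B6.
Offset 26: leading byte 0xF0 = 11110000 → 4-byte char #9 = F0 90 81 91.
Leading byte 0xF0 = 11110000 matches 11110xxx → 4-byte sequence.
Byte 1: 0xF0 = 11110000, payload 000 (3 bits).
Byte 2: 0x90 = 10010000 (10xxxxxx ✓), payload 010000.
Byte 3: 0x81 = 10000001 (10xxxxxx ✓), payload 000001.
Byte 4: 0x91 = 10010001 (10xxxxxx ✓), payload 010001.
Concatenate: 000010000000001010001 = 0x10051 (21 bits → U+10051).

U+10051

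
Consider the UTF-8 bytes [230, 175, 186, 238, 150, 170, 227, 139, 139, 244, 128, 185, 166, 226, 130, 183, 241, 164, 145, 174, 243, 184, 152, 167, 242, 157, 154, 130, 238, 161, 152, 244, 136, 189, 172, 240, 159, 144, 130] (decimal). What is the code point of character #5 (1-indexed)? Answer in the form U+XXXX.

Offset 0: leading byte 0xE6 = 11100110 → 3-byte char #1 = E6 AF BA.
Offset 3: leading byte 0xEE = 11101110 → 3-byte char #2 = EE 96 AA.
Offset 6: leading byte 0xE3 = 11100011 → 3-byte char #3 = E3 8B 8B.
Offset 9: leading byte 0xF4 = 11110100 → 4-byte char #4 = F4 80 B9 A6.
Offset 13: leading byte 0xE2 = 11100010 → 3-byte char #5 = E2 82 B7.
Leading byte 0xE2 = 11100010 matches 1110xxxx → 3-byte sequence.
Byte 1: 0xE2 = 11100010, payload 0010 (4 bits).
Byte 2: 0x82 = 10000010 (10xxxxxx ✓), payload 000010.
Byte 3: 0xB7 = 10110111 (10xxxxxx ✓), payload 110111.
Concatenate: 0010000010110111 = 0x20B7 (16 bits → U+20B7).

U+20B7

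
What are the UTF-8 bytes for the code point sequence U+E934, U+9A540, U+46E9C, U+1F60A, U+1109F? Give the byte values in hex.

EE A4 B4 F2 9A 95 80 F1 86 BA 9C F0 9F 98 8A F0 91 82 9F

U+E934: 3-byte form → EE A4 B4.
U+9A540: 4-byte form → F2 9A 95 80.
U+46E9C: 4-byte form → F1 86 BA 9C.
U+1F60A: 4-byte form → F0 9F 98 8A.
U+1109F: 4-byte form → F0 91 82 9F.
Concatenated (19 bytes): EE A4 B4 F2 9A 95 80 F1 86 BA 9C F0 9F 98 8A F0 91 82 9F.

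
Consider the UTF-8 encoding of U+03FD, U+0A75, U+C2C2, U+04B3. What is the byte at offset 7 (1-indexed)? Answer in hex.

1-indexed offset 7 is 0-indexed offset 6.
U+03FD → 2-byte form CF BD at offsets 0–1.
U+0A75 → 3-byte form E0 A9 B5 at offsets 2–4.
U+C2C2 → 3-byte form EC 8B 82 at offsets 5–7.
Offset 6 falls in char 3's range; it's byte 2 of EC 8B 82 = 0x8B.

0x8B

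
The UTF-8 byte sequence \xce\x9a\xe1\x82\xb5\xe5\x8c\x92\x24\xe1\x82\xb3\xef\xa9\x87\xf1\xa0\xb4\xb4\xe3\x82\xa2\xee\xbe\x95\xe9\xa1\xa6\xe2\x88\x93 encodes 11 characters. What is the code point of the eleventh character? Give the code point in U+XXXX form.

U+2213

Offset 0: leading byte 0xCE = 11001110 → 2-byte char #1 = CE 9A.
Offset 2: leading byte 0xE1 = 11100001 → 3-byte char #2 = E1 82 B5.
Offset 5: leading byte 0xE5 = 11100101 → 3-byte char #3 = E5 8C 92.
Offset 8: leading byte 0x24 = 00100100 → 1-byte char #4 = 24.
Offset 9: leading byte 0xE1 = 11100001 → 3-byte char #5 = E1 82 B3.
Offset 12: leading byte 0xEF = 11101111 → 3-byte char #6 = EF A9 87.
Offset 15: leading byte 0xF1 = 11110001 → 4-byte char #7 = F1 A0 B4 B4.
Offset 19: leading byte 0xE3 = 11100011 → 3-byte char #8 = E3 82 A2.
Offset 22: leading byte 0xEE = 11101110 → 3-byte char #9 = EE BE 95.
Offset 25: leading byte 0xE9 = 11101001 → 3-byte char #10 = E9 A1 A6.
Offset 28: leading byte 0xE2 = 11100010 → 3-byte char #11 = E2 88 93.
Leading byte 0xE2 = 11100010 matches 1110xxxx → 3-byte sequence.
Byte 1: 0xE2 = 11100010, payload 0010 (4 bits).
Byte 2: 0x88 = 10001000 (10xxxxxx ✓), payload 001000.
Byte 3: 0x93 = 10010011 (10xxxxxx ✓), payload 010011.
Concatenate: 0010001000010011 = 0x2213 (16 bits → U+2213).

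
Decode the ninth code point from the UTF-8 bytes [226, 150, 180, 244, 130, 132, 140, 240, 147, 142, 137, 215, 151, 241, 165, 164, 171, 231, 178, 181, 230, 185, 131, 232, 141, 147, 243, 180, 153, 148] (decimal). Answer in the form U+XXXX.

Offset 0: leading byte 0xE2 = 11100010 → 3-byte char #1 = E2 96 B4.
Offset 3: leading byte 0xF4 = 11110100 → 4-byte char #2 = F4 82 84 8C.
Offset 7: leading byte 0xF0 = 11110000 → 4-byte char #3 = F0 93 8E 89.
Offset 11: leading byte 0xD7 = 11010111 → 2-byte char #4 = D7 97.
Offset 13: leading byte 0xF1 = 11110001 → 4-byte char #5 = F1 A5 A4 AB.
Offset 17: leading byte 0xE7 = 11100111 → 3-byte char #6 = E7 B2 B5.
Offset 20: leading byte 0xE6 = 11100110 → 3-byte char #7 = E6 B9 83.
Offset 23: leading byte 0xE8 = 11101000 → 3-byte char #8 = E8 8D 93.
Offset 26: leading byte 0xF3 = 11110011 → 4-byte char #9 = F3 B4 99 94.
Leading byte 0xF3 = 11110011 matches 11110xxx → 4-byte sequence.
Byte 1: 0xF3 = 11110011, payload 011 (3 bits).
Byte 2: 0xB4 = 10110100 (10xxxxxx ✓), payload 110100.
Byte 3: 0x99 = 10011001 (10xxxxxx ✓), payload 011001.
Byte 4: 0x94 = 10010100 (10xxxxxx ✓), payload 010100.
Concatenate: 011110100011001010100 = 0xF4654 (21 bits → U+F4654).

U+F4654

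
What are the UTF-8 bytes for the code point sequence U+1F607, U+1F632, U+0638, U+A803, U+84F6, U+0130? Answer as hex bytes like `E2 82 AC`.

F0 9F 98 87 F0 9F 98 B2 D8 B8 EA A0 83 E8 93 B6 C4 B0

U+1F607: 4-byte form → F0 9F 98 87.
U+1F632: 4-byte form → F0 9F 98 B2.
U+0638: 2-byte form → D8 B8.
U+A803: 3-byte form → EA A0 83.
U+84F6: 3-byte form → E8 93 B6.
U+0130: 2-byte form → C4 B0.
Concatenated (18 bytes): F0 9F 98 87 F0 9F 98 B2 D8 B8 EA A0 83 E8 93 B6 C4 B0.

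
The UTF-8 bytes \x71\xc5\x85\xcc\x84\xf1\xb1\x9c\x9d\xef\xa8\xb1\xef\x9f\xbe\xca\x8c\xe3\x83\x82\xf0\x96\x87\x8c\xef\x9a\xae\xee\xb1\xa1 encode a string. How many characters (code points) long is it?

11

Byte at offset 0: 0x71 = 01110001 → 1-byte char (#1). Advance 1.
Byte at offset 1: 0xC5 = 11000101 → 2-byte char (#2). Advance 2.
Byte at offset 3: 0xCC = 11001100 → 2-byte char (#3). Advance 2.
Byte at offset 5: 0xF1 = 11110001 → 4-byte char (#4). Advance 4.
Byte at offset 9: 0xEF = 11101111 → 3-byte char (#5). Advance 3.
Byte at offset 12: 0xEF = 11101111 → 3-byte char (#6). Advance 3.
Byte at offset 15: 0xCA = 11001010 → 2-byte char (#7). Advance 2.
Byte at offset 17: 0xE3 = 11100011 → 3-byte char (#8). Advance 3.
Byte at offset 20: 0xF0 = 11110000 → 4-byte char (#9). Advance 4.
Byte at offset 24: 0xEF = 11101111 → 3-byte char (#10). Advance 3.
Byte at offset 27: 0xEE = 11101110 → 3-byte char (#11). Advance 3.
Reached end at offset 30 after 11 code points.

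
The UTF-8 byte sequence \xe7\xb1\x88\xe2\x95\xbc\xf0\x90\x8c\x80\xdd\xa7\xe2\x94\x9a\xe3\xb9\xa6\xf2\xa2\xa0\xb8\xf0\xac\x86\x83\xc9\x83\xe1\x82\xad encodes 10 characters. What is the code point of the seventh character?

U+A2838

Offset 0: leading byte 0xE7 = 11100111 → 3-byte char #1 = E7 B1 88.
Offset 3: leading byte 0xE2 = 11100010 → 3-byte char #2 = E2 95 BC.
Offset 6: leading byte 0xF0 = 11110000 → 4-byte char #3 = F0 90 8C 80.
Offset 10: leading byte 0xDD = 11011101 → 2-byte char #4 = DD A7.
Offset 12: leading byte 0xE2 = 11100010 → 3-byte char #5 = E2 94 9A.
Offset 15: leading byte 0xE3 = 11100011 → 3-byte char #6 = E3 B9 A6.
Offset 18: leading byte 0xF2 = 11110010 → 4-byte char #7 = F2 A2 A0 B8.
Leading byte 0xF2 = 11110010 matches 11110xxx → 4-byte sequence.
Byte 1: 0xF2 = 11110010, payload 010 (3 bits).
Byte 2: 0xA2 = 10100010 (10xxxxxx ✓), payload 100010.
Byte 3: 0xA0 = 10100000 (10xxxxxx ✓), payload 100000.
Byte 4: 0xB8 = 10111000 (10xxxxxx ✓), payload 111000.
Concatenate: 010100010100000111000 = 0xA2838 (21 bits → U+A2838).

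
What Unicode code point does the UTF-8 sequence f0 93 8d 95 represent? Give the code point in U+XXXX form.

Leading byte 0xF0 = 11110000 matches 11110xxx → 4-byte sequence.
Byte 1: 0xF0 = 11110000, payload 000 (3 bits).
Byte 2: 0x93 = 10010011 (10xxxxxx ✓), payload 010011.
Byte 3: 0x8D = 10001101 (10xxxxxx ✓), payload 001101.
Byte 4: 0x95 = 10010101 (10xxxxxx ✓), payload 010101.
Concatenate: 000010011001101010101 = 0x13355 (21 bits → U+13355).

U+13355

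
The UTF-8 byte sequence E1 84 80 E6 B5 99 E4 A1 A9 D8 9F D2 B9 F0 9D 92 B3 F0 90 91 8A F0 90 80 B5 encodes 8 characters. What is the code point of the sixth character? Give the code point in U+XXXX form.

U+1D4B3

Offset 0: leading byte 0xE1 = 11100001 → 3-byte char #1 = E1 84 80.
Offset 3: leading byte 0xE6 = 11100110 → 3-byte char #2 = E6 B5 99.
Offset 6: leading byte 0xE4 = 11100100 → 3-byte char #3 = E4 A1 A9.
Offset 9: leading byte 0xD8 = 11011000 → 2-byte char #4 = D8 9F.
Offset 11: leading byte 0xD2 = 11010010 → 2-byte char #5 = D2 B9.
Offset 13: leading byte 0xF0 = 11110000 → 4-byte char #6 = F0 9D 92 B3.
Leading byte 0xF0 = 11110000 matches 11110xxx → 4-byte sequence.
Byte 1: 0xF0 = 11110000, payload 000 (3 bits).
Byte 2: 0x9D = 10011101 (10xxxxxx ✓), payload 011101.
Byte 3: 0x92 = 10010010 (10xxxxxx ✓), payload 010010.
Byte 4: 0xB3 = 10110011 (10xxxxxx ✓), payload 110011.
Concatenate: 000011101010010110011 = 0x1D4B3 (21 bits → U+1D4B3).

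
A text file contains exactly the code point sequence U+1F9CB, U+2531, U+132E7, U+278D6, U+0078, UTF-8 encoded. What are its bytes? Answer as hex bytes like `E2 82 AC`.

U+1F9CB: 4-byte form → F0 9F A7 8B.
U+2531: 3-byte form → E2 94 B1.
U+132E7: 4-byte form → F0 93 8B A7.
U+278D6: 4-byte form → F0 A7 A3 96.
U+0078: 1-byte form → 78.
Concatenated (16 bytes): F0 9F A7 8B E2 94 B1 F0 93 8B A7 F0 A7 A3 96 78.

F0 9F A7 8B E2 94 B1 F0 93 8B A7 F0 A7 A3 96 78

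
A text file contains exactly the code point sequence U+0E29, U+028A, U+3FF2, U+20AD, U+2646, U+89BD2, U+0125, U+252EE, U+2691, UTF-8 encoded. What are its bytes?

E0 B8 A9 CA 8A E3 BF B2 E2 82 AD E2 99 86 F2 89 AF 92 C4 A5 F0 A5 8B AE E2 9A 91

U+0E29: 3-byte form → E0 B8 A9.
U+028A: 2-byte form → CA 8A.
U+3FF2: 3-byte form → E3 BF B2.
U+20AD: 3-byte form → E2 82 AD.
U+2646: 3-byte form → E2 99 86.
U+89BD2: 4-byte form → F2 89 AF 92.
U+0125: 2-byte form → C4 A5.
U+252EE: 4-byte form → F0 A5 8B AE.
U+2691: 3-byte form → E2 9A 91.
Concatenated (27 bytes): E0 B8 A9 CA 8A E3 BF B2 E2 82 AD E2 99 86 F2 89 AF 92 C4 A5 F0 A5 8B AE E2 9A 91.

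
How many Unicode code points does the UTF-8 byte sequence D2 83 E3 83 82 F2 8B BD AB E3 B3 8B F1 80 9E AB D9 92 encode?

Byte at offset 0: 0xD2 = 11010010 → 2-byte char (#1). Advance 2.
Byte at offset 2: 0xE3 = 11100011 → 3-byte char (#2). Advance 3.
Byte at offset 5: 0xF2 = 11110010 → 4-byte char (#3). Advance 4.
Byte at offset 9: 0xE3 = 11100011 → 3-byte char (#4). Advance 3.
Byte at offset 12: 0xF1 = 11110001 → 4-byte char (#5). Advance 4.
Byte at offset 16: 0xD9 = 11011001 → 2-byte char (#6). Advance 2.
Reached end at offset 18 after 6 code points.

6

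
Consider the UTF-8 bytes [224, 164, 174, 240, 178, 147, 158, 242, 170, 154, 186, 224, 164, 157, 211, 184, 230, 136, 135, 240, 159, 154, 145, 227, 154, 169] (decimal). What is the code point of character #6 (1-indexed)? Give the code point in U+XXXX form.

U+6207

Offset 0: leading byte 0xE0 = 11100000 → 3-byte char #1 = E0 A4 AE.
Offset 3: leading byte 0xF0 = 11110000 → 4-byte char #2 = F0 B2 93 9E.
Offset 7: leading byte 0xF2 = 11110010 → 4-byte char #3 = F2 AA 9A BA.
Offset 11: leading byte 0xE0 = 11100000 → 3-byte char #4 = E0 A4 9D.
Offset 14: leading byte 0xD3 = 11010011 → 2-byte char #5 = D3 B8.
Offset 16: leading byte 0xE6 = 11100110 → 3-byte char #6 = E6 88 87.
Leading byte 0xE6 = 11100110 matches 1110xxxx → 3-byte sequence.
Byte 1: 0xE6 = 11100110, payload 0110 (4 bits).
Byte 2: 0x88 = 10001000 (10xxxxxx ✓), payload 001000.
Byte 3: 0x87 = 10000111 (10xxxxxx ✓), payload 000111.
Concatenate: 0110001000000111 = 0x6207 (16 bits → U+6207).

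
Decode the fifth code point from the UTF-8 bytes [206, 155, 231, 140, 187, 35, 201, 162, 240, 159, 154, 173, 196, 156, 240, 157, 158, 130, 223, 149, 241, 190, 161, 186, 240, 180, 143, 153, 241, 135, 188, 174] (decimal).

U+1F6AD

Offset 0: leading byte 0xCE = 11001110 → 2-byte char #1 = CE 9B.
Offset 2: leading byte 0xE7 = 11100111 → 3-byte char #2 = E7 8C BB.
Offset 5: leading byte 0x23 = 00100011 → 1-byte char #3 = 23.
Offset 6: leading byte 0xC9 = 11001001 → 2-byte char #4 = C9 A2.
Offset 8: leading byte 0xF0 = 11110000 → 4-byte char #5 = F0 9F 9A AD.
Leading byte 0xF0 = 11110000 matches 11110xxx → 4-byte sequence.
Byte 1: 0xF0 = 11110000, payload 000 (3 bits).
Byte 2: 0x9F = 10011111 (10xxxxxx ✓), payload 011111.
Byte 3: 0x9A = 10011010 (10xxxxxx ✓), payload 011010.
Byte 4: 0xAD = 10101101 (10xxxxxx ✓), payload 101101.
Concatenate: 000011111011010101101 = 0x1F6AD (21 bits → U+1F6AD).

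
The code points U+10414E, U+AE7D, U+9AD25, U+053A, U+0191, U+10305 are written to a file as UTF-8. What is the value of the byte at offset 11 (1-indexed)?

0xA5

1-indexed offset 11 is 0-indexed offset 10.
U+10414E → 4-byte form F4 84 85 8E at offsets 0–3.
U+AE7D → 3-byte form EA B9 BD at offsets 4–6.
U+9AD25 → 4-byte form F2 9A B4 A5 at offsets 7–10.
Offset 10 falls in char 3's range; it's byte 4 of F2 9A B4 A5 = 0xA5.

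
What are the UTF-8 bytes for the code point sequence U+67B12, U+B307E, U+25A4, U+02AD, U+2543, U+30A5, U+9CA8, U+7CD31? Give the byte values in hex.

F1 A7 AC 92 F2 B3 81 BE E2 96 A4 CA AD E2 95 83 E3 82 A5 E9 B2 A8 F1 BC B4 B1

U+67B12: 4-byte form → F1 A7 AC 92.
U+B307E: 4-byte form → F2 B3 81 BE.
U+25A4: 3-byte form → E2 96 A4.
U+02AD: 2-byte form → CA AD.
U+2543: 3-byte form → E2 95 83.
U+30A5: 3-byte form → E3 82 A5.
U+9CA8: 3-byte form → E9 B2 A8.
U+7CD31: 4-byte form → F1 BC B4 B1.
Concatenated (26 bytes): F1 A7 AC 92 F2 B3 81 BE E2 96 A4 CA AD E2 95 83 E3 82 A5 E9 B2 A8 F1 BC B4 B1.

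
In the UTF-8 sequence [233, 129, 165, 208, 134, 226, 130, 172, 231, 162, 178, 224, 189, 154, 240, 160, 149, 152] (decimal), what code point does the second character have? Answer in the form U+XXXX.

U+0406

Offset 0: leading byte 0xE9 = 11101001 → 3-byte char #1 = E9 81 A5.
Offset 3: leading byte 0xD0 = 11010000 → 2-byte char #2 = D0 86.
Leading byte 0xD0 = 11010000 matches 110xxxxx → 2-byte sequence.
Byte 1: 0xD0 = 11010000, payload 10000 (5 bits).
Byte 2: 0x86 = 10000110 (10xxxxxx ✓), payload 000110.
Concatenate: 10000000110 = 0x406 (11 bits → U+0406).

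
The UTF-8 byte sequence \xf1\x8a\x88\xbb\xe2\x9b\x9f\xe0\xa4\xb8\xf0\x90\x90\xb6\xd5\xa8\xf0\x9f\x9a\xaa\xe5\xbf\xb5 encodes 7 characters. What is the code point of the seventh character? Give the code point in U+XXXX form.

U+5FF5

Offset 0: leading byte 0xF1 = 11110001 → 4-byte char #1 = F1 8A 88 BB.
Offset 4: leading byte 0xE2 = 11100010 → 3-byte char #2 = E2 9B 9F.
Offset 7: leading byte 0xE0 = 11100000 → 3-byte char #3 = E0 A4 B8.
Offset 10: leading byte 0xF0 = 11110000 → 4-byte char #4 = F0 90 90 B6.
Offset 14: leading byte 0xD5 = 11010101 → 2-byte char #5 = D5 A8.
Offset 16: leading byte 0xF0 = 11110000 → 4-byte char #6 = F0 9F 9A AA.
Offset 20: leading byte 0xE5 = 11100101 → 3-byte char #7 = E5 BF B5.
Leading byte 0xE5 = 11100101 matches 1110xxxx → 3-byte sequence.
Byte 1: 0xE5 = 11100101, payload 0101 (4 bits).
Byte 2: 0xBF = 10111111 (10xxxxxx ✓), payload 111111.
Byte 3: 0xB5 = 10110101 (10xxxxxx ✓), payload 110101.
Concatenate: 0101111111110101 = 0x5FF5 (16 bits → U+5FF5).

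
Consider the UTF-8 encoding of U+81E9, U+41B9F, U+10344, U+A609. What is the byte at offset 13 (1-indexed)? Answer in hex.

0x98

1-indexed offset 13 is 0-indexed offset 12.
U+81E9 → 3-byte form E8 87 A9 at offsets 0–2.
U+41B9F → 4-byte form F1 81 AE 9F at offsets 3–6.
U+10344 → 4-byte form F0 90 8D 84 at offsets 7–10.
U+A609 → 3-byte form EA 98 89 at offsets 11–13.
Offset 12 falls in char 4's range; it's byte 2 of EA 98 89 = 0x98.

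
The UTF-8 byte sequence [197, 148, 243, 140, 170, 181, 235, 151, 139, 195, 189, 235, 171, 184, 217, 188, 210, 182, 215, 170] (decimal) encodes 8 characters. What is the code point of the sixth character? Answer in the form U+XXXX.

U+067C

Offset 0: leading byte 0xC5 = 11000101 → 2-byte char #1 = C5 94.
Offset 2: leading byte 0xF3 = 11110011 → 4-byte char #2 = F3 8C AA B5.
Offset 6: leading byte 0xEB = 11101011 → 3-byte char #3 = EB 97 8B.
Offset 9: leading byte 0xC3 = 11000011 → 2-byte char #4 = C3 BD.
Offset 11: leading byte 0xEB = 11101011 → 3-byte char #5 = EB AB B8.
Offset 14: leading byte 0xD9 = 11011001 → 2-byte char #6 = D9 BC.
Leading byte 0xD9 = 11011001 matches 110xxxxx → 2-byte sequence.
Byte 1: 0xD9 = 11011001, payload 11001 (5 bits).
Byte 2: 0xBC = 10111100 (10xxxxxx ✓), payload 111100.
Concatenate: 11001111100 = 0x67C (11 bits → U+067C).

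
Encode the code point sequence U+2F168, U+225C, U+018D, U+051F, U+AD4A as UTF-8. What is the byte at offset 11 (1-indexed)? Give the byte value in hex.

1-indexed offset 11 is 0-indexed offset 10.
U+2F168 → 4-byte form F0 AF 85 A8 at offsets 0–3.
U+225C → 3-byte form E2 89 9C at offsets 4–6.
U+018D → 2-byte form C6 8D at offsets 7–8.
U+051F → 2-byte form D4 9F at offsets 9–10.
Offset 10 falls in char 4's range; it's byte 2 of D4 9F = 0x9F.

0x9F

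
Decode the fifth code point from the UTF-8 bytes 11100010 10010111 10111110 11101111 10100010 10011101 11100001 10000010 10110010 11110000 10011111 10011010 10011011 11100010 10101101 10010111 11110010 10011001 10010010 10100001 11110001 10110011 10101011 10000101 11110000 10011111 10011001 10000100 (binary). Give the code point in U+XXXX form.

U+2B57

Offset 0: leading byte 0xE2 = 11100010 → 3-byte char #1 = E2 97 BE.
Offset 3: leading byte 0xEF = 11101111 → 3-byte char #2 = EF A2 9D.
Offset 6: leading byte 0xE1 = 11100001 → 3-byte char #3 = E1 82 B2.
Offset 9: leading byte 0xF0 = 11110000 → 4-byte char #4 = F0 9F 9A 9B.
Offset 13: leading byte 0xE2 = 11100010 → 3-byte char #5 = E2 AD 97.
Leading byte 0xE2 = 11100010 matches 1110xxxx → 3-byte sequence.
Byte 1: 0xE2 = 11100010, payload 0010 (4 bits).
Byte 2: 0xAD = 10101101 (10xxxxxx ✓), payload 101101.
Byte 3: 0x97 = 10010111 (10xxxxxx ✓), payload 010111.
Concatenate: 0010101101010111 = 0x2B57 (16 bits → U+2B57).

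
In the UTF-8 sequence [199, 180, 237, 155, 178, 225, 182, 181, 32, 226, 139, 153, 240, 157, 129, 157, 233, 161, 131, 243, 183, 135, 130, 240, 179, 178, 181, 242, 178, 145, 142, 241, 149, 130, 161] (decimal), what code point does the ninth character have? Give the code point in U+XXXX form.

U+33CB5

Offset 0: leading byte 0xC7 = 11000111 → 2-byte char #1 = C7 B4.
Offset 2: leading byte 0xED = 11101101 → 3-byte char #2 = ED 9B B2.
Offset 5: leading byte 0xE1 = 11100001 → 3-byte char #3 = E1 B6 B5.
Offset 8: leading byte 0x20 = 00100000 → 1-byte char #4 = 20.
Offset 9: leading byte 0xE2 = 11100010 → 3-byte char #5 = E2 8B 99.
Offset 12: leading byte 0xF0 = 11110000 → 4-byte char #6 = F0 9D 81 9D.
Offset 16: leading byte 0xE9 = 11101001 → 3-byte char #7 = E9 A1 83.
Offset 19: leading byte 0xF3 = 11110011 → 4-byte char #8 = F3 B7 87 82.
Offset 23: leading byte 0xF0 = 11110000 → 4-byte char #9 = F0 B3 B2 B5.
Leading byte 0xF0 = 11110000 matches 11110xxx → 4-byte sequence.
Byte 1: 0xF0 = 11110000, payload 000 (3 bits).
Byte 2: 0xB3 = 10110011 (10xxxxxx ✓), payload 110011.
Byte 3: 0xB2 = 10110010 (10xxxxxx ✓), payload 110010.
Byte 4: 0xB5 = 10110101 (10xxxxxx ✓), payload 110101.
Concatenate: 000110011110010110101 = 0x33CB5 (21 bits → U+33CB5).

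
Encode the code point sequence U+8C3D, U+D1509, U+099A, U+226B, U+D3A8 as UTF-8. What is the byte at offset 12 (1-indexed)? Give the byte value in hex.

0x89

1-indexed offset 12 is 0-indexed offset 11.
U+8C3D → 3-byte form E8 B0 BD at offsets 0–2.
U+D1509 → 4-byte form F3 91 94 89 at offsets 3–6.
U+099A → 3-byte form E0 A6 9A at offsets 7–9.
U+226B → 3-byte form E2 89 AB at offsets 10–12.
Offset 11 falls in char 4's range; it's byte 2 of E2 89 AB = 0x89.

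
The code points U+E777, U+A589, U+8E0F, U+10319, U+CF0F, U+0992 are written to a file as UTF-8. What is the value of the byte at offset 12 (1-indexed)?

1-indexed offset 12 is 0-indexed offset 11.
U+E777 → 3-byte form EE 9D B7 at offsets 0–2.
U+A589 → 3-byte form EA 96 89 at offsets 3–5.
U+8E0F → 3-byte form E8 B8 8F at offsets 6–8.
U+10319 → 4-byte form F0 90 8C 99 at offsets 9–12.
Offset 11 falls in char 4's range; it's byte 3 of F0 90 8C 99 = 0x8C.

0x8C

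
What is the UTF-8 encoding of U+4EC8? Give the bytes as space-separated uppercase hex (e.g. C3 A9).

U+4EC8 = 0x4EC8 = 20168 decimal. In range U+0800–U+FFFF → 3-byte form: 1110xxxx 10xxxxxx 10xxxxxx.
Binary (16 bits): 0100111011001000.
Split 4+6+6: 0100 | 111011 | 001000.
Byte 1: 11100100 = 0xE4.
Byte 2: 10111011 = 0xBB.
Byte 3: 10001000 = 0x88.

E4 BB 88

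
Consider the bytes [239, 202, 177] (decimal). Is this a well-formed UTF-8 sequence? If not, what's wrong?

Leading byte 0xEF = 11101111 → 3-byte form.
Byte 2 is 0xCA = 11001010, which is not 10xxxxxx — expected a continuation byte.

invalid (non-continuation byte where continuation expected)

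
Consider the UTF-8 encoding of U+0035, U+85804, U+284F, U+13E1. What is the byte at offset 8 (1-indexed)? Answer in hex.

1-indexed offset 8 is 0-indexed offset 7.
U+0035 → 1-byte form 35 at offsets 0–0.
U+85804 → 4-byte form F2 85 A0 84 at offsets 1–4.
U+284F → 3-byte form E2 A1 8F at offsets 5–7.
Offset 7 falls in char 3's range; it's byte 3 of E2 A1 8F = 0x8F.

0x8F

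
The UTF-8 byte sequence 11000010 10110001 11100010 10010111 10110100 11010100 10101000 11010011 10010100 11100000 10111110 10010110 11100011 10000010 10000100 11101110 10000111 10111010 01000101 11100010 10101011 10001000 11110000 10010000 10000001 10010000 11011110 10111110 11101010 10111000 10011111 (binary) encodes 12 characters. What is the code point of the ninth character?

Offset 0: leading byte 0xC2 = 11000010 → 2-byte char #1 = C2 B1.
Offset 2: leading byte 0xE2 = 11100010 → 3-byte char #2 = E2 97 B4.
Offset 5: leading byte 0xD4 = 11010100 → 2-byte char #3 = D4 A8.
Offset 7: leading byte 0xD3 = 11010011 → 2-byte char #4 = D3 94.
Offset 9: leading byte 0xE0 = 11100000 → 3-byte char #5 = E0 BE 96.
Offset 12: leading byte 0xE3 = 11100011 → 3-byte char #6 = E3 82 84.
Offset 15: leading byte 0xEE = 11101110 → 3-byte char #7 = EE 87 BA.
Offset 18: leading byte 0x45 = 01000101 → 1-byte char #8 = 45.
Offset 19: leading byte 0xE2 = 11100010 → 3-byte char #9 = E2 AB 88.
Leading byte 0xE2 = 11100010 matches 1110xxxx → 3-byte sequence.
Byte 1: 0xE2 = 11100010, payload 0010 (4 bits).
Byte 2: 0xAB = 10101011 (10xxxxxx ✓), payload 101011.
Byte 3: 0x88 = 10001000 (10xxxxxx ✓), payload 001000.
Concatenate: 0010101011001000 = 0x2AC8 (16 bits → U+2AC8).

U+2AC8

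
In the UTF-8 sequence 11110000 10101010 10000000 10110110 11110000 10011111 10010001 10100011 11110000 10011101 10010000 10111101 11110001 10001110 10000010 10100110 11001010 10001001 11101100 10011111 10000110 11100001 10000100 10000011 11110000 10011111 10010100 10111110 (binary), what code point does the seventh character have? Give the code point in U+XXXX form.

Offset 0: leading byte 0xF0 = 11110000 → 4-byte char #1 = F0 AA 80 B6.
Offset 4: leading byte 0xF0 = 11110000 → 4-byte char #2 = F0 9F 91 A3.
Offset 8: leading byte 0xF0 = 11110000 → 4-byte char #3 = F0 9D 90 BD.
Offset 12: leading byte 0xF1 = 11110001 → 4-byte char #4 = F1 8E 82 A6.
Offset 16: leading byte 0xCA = 11001010 → 2-byte char #5 = CA 89.
Offset 18: leading byte 0xEC = 11101100 → 3-byte char #6 = EC 9F 86.
Offset 21: leading byte 0xE1 = 11100001 → 3-byte char #7 = E1 84 83.
Leading byte 0xE1 = 11100001 matches 1110xxxx → 3-byte sequence.
Byte 1: 0xE1 = 11100001, payload 0001 (4 bits).
Byte 2: 0x84 = 10000100 (10xxxxxx ✓), payload 000100.
Byte 3: 0x83 = 10000011 (10xxxxxx ✓), payload 000011.
Concatenate: 0001000100000011 = 0x1103 (16 bits → U+1103).

U+1103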